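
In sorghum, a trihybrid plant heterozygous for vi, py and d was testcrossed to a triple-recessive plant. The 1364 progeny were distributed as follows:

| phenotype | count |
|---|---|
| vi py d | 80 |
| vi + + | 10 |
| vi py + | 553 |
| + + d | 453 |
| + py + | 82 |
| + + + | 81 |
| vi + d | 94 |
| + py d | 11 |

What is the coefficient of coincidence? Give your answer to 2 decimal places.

0.80

The two most frequent reciprocal classes, vi py + and + + d, are the parental types, so the F1 was vi py + / + + d.
The two rarest classes, vi + + and + py d, are the double crossovers. Comparing them with the parentals, only the py allele has switched, so py is the middle locus and the order is d – py – vi.
d–py: (161 + 21)/1364 = 0.1334; py–vi: (176 + 21)/1364 = 0.1444.
Expected DCO frequency = 0.1334 × 0.1444 ≈ 0.01926; observed = 21/1364 ≈ 0.01540.
Coefficient of coincidence = 0.01540/0.01926 ≈ 0.80.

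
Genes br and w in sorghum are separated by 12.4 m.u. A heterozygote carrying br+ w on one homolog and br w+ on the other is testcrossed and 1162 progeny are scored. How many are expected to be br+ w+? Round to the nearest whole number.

A map distance of 12.4 m.u. corresponds to a recombination frequency of 0.124.
The F1 is br+ w / br w+, so br+ w+ is a recombinant gamete class with expected frequency r/2 = 0.124/2 = 0.0620.
Expected number = 0.0620 × 1162 = 72.04 ≈ 72.

72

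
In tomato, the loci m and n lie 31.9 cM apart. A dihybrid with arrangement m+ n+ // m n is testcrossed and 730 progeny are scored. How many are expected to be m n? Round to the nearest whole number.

249

A map distance of 31.9 cM corresponds to a recombination frequency of 0.319.
The F1 is m+ n+ / m n, so m n is a parental gamete class with expected frequency (1 − r)/2 = 0.681/2 = 0.3405.
Expected number = 0.3405 × 730 = 248.57 ≈ 249.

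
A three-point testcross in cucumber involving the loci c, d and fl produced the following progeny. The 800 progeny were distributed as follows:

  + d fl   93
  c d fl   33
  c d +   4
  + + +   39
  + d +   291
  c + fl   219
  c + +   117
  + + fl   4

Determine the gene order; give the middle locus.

c

The two most frequent reciprocal classes, c + fl and + d +, are the parental types, so the F1 was c + fl / + d +.
The two rarest classes, + + fl and c d +, are the double crossovers. Comparing them with the parentals, only the c allele has switched, so c is the middle locus and the order is d – c – fl.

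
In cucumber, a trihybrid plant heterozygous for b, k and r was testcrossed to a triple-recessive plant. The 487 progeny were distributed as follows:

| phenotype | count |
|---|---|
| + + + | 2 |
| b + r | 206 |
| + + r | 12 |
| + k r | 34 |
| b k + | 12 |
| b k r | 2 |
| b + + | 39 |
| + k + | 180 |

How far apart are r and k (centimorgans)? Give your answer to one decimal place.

15.8 centimorgans

The two most frequent reciprocal classes, b + r and + k +, are the parental types, so the F1 was b + r / + k +.
The two rarest classes, b k r and + + +, are the double crossovers. Comparing them with the parentals, only the k allele has switched, so k is the middle locus and the order is b – k – r.
Crossovers in the k–r interval produce the single-crossover classes b + + and + k r (39 + 34 = 73) plus the double crossovers (4).
RF(k–r) = (73 + 4) / 487 = 77/487 = 0.1581 → 15.8 centimorgans.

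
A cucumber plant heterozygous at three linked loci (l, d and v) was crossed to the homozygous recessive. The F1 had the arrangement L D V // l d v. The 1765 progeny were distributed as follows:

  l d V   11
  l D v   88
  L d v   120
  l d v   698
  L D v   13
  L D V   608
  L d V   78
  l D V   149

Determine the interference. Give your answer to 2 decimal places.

The two rarest classes, L D v and l d V, are the double crossovers. Comparing them with the parentals, only the v allele has switched, so v is the middle locus and the order is l – v – d.
l–v: (269 + 24)/1765 = 0.1660; v–d: (166 + 24)/1765 = 0.1076.
Expected DCO frequency = 0.1660 × 0.1076 ≈ 0.01786; observed = 24/1765 ≈ 0.01360.
Coefficient of coincidence = 0.01360/0.01786 ≈ 0.76; interference = 1 − 0.76 = 0.24.

0.24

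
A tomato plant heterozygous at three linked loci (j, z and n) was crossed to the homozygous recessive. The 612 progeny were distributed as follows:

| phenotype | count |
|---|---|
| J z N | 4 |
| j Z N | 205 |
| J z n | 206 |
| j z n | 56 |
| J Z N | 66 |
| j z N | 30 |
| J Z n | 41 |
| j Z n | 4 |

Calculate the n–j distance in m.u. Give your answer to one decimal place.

21.2 m.u.

The two most frequent reciprocal classes, j Z N and J z n, are the parental types, so the F1 was j Z N / J z n.
The two rarest classes, j Z n and J z N, are the double crossovers. Comparing them with the parentals, only the n allele has switched, so n is the middle locus and the order is z – n – j.
Crossovers in the n–j interval produce the single-crossover classes J Z N and j z n (66 + 56 = 122) plus the double crossovers (8).
RF(n–j) = (122 + 8) / 612 = 130/612 = 0.2124 → 21.2 m.u.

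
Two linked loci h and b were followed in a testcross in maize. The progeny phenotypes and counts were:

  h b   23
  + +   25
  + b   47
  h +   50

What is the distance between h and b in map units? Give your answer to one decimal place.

33.1 map units

The two most frequent classes, + b (47) and h + (50), are the parental types, so the F1 was + b / h +.
The recombinant classes are + + and h b: 25 + 23 = 48.
Recombination frequency = 48/145 = 0.3310 ≈ 33.1%, i.e. 33.1 map units.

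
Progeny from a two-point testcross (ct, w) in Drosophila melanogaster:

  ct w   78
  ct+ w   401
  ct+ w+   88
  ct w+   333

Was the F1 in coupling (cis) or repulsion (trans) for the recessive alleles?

The two most frequent classes are ct+ w (401) and ct w+ (333); these are the parental (non-recombinant) types.
So the F1 carried ct+ w on one chromosome and ct w+ on the other — the recessive alleles are on opposite chromosomes (trans / repulsion).

trans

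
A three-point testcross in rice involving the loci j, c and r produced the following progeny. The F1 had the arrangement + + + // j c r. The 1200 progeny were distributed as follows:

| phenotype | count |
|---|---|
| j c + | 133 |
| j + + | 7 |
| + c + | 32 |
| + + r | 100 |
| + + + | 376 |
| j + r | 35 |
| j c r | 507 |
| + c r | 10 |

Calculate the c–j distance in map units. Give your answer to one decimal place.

The two rarest classes, j + + and + c r, are the double crossovers. Comparing them with the parentals, only the j allele has switched, so j is the middle locus and the order is c – j – r.
Crossovers in the c–j interval produce the single-crossover classes + c + and j + r (32 + 35 = 67) plus the double crossovers (17).
RF(c–j) = (67 + 17) / 1200 = 84/1200 = 0.0700 → 7.0 map units.

7.0 map units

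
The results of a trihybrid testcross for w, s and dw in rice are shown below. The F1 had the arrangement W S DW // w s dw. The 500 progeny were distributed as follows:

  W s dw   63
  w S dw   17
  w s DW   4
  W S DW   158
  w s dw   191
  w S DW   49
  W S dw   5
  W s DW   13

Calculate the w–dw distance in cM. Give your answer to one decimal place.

The two rarest classes, W S dw and w s DW, are the double crossovers. Comparing them with the parentals, only the dw allele has switched, so dw is the middle locus and the order is s – dw – w.
Crossovers in the dw–w interval produce the single-crossover classes w S DW and W s dw (49 + 63 = 112) plus the double crossovers (9).
RF(dw–w) = (112 + 9) / 500 = 121/500 = 0.2420 → 24.2 cM.

24.2 cM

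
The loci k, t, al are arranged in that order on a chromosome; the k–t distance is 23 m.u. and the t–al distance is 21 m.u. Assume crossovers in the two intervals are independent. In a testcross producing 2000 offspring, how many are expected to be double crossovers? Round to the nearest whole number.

97

Map distances give recombination frequencies of 0.230 and 0.210 for the two intervals.
With no interference, expected double-crossover frequency = 0.230 × 0.210 = 0.04830.
Expected number = 0.04830 × 2000 = 96.60 ≈ 97.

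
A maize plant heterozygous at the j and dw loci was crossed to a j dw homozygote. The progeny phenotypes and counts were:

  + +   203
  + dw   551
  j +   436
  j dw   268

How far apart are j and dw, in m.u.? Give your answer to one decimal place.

32.3 m.u.

The two most frequent classes, + dw (551) and j + (436), are the parental types, so the F1 was + dw / j +.
The recombinant classes are + + and j dw: 203 + 268 = 471.
Recombination frequency = 471/1458 = 0.3230 ≈ 32.3%, i.e. 32.3 m.u.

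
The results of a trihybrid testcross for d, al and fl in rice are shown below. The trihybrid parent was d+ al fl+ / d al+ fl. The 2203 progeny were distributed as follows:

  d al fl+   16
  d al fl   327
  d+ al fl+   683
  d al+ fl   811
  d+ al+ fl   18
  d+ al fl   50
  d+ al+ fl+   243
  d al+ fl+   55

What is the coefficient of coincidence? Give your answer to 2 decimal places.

0.89

The two rarest classes, d al fl+ and d+ al+ fl, are the double crossovers. Comparing them with the parentals, only the d allele has switched, so d is the middle locus and the order is fl – d – al.
fl–d: (105 + 34)/2203 = 0.0631; d–al: (570 + 34)/2203 = 0.2742.
Expected DCO frequency = 0.0631 × 0.2742 ≈ 0.01730; observed = 34/2203 ≈ 0.01543.
Coefficient of coincidence = 0.01543/0.01730 ≈ 0.89.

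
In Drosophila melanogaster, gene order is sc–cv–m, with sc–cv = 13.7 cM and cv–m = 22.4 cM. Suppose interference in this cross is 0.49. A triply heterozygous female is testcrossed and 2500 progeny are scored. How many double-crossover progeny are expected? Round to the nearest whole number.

39

Map distances give recombination frequencies of 0.137 and 0.224 for the two intervals.
With interference 0.49 (so coincidence = 0.51), expected double-crossover frequency = 0.137 × 0.224 × 0.51 = 0.01565.
Expected number = 0.01565 × 2500 = 39.13 ≈ 39.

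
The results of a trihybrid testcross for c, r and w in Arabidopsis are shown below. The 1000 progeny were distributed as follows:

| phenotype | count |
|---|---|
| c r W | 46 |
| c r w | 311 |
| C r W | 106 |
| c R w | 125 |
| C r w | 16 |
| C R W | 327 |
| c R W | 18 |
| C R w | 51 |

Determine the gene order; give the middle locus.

c

The two most frequent reciprocal classes, C R W and c r w, are the parental types, so the F1 was C R W / c r w.
The two rarest classes, c R W and C r w, are the double crossovers. Comparing them with the parentals, only the c allele has switched, so c is the middle locus and the order is w – c – r.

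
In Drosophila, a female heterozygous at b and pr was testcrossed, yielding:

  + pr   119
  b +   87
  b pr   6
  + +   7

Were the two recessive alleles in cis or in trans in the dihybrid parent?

The two most frequent classes are + pr (119) and b + (87); these are the parental (non-recombinant) types.
So the F1 carried + pr on one chromosome and b + on the other — the recessive alleles are on opposite chromosomes (trans / repulsion).

trans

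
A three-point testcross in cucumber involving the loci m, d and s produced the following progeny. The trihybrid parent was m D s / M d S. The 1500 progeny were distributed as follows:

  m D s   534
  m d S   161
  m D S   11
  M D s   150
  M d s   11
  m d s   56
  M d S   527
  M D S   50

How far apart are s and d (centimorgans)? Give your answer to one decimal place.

8.5 centimorgans

The two rarest classes, m D S and M d s, are the double crossovers. Comparing them with the parentals, only the s allele has switched, so s is the middle locus and the order is m – s – d.
Crossovers in the s–d interval produce the single-crossover classes m d s and M D S (56 + 50 = 106) plus the double crossovers (22).
RF(s–d) = (106 + 22) / 1500 = 128/1500 = 0.0853 → 8.5 centimorgans.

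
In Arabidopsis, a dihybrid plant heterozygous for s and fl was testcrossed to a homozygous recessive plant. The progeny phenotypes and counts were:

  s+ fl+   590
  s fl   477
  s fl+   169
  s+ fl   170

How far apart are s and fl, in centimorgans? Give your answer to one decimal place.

24.1 centimorgans

The two most frequent classes, s+ fl+ (590) and s fl (477), are the parental types, so the F1 was s+ fl+ / s fl.
The recombinant classes are s+ fl and s fl+: 170 + 169 = 339.
Recombination frequency = 339/1406 = 0.2411 ≈ 24.1%, i.e. 24.1 centimorgans.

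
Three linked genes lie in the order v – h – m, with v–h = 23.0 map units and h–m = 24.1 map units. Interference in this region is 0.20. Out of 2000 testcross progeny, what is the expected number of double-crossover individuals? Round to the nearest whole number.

Map distances give recombination frequencies of 0.230 and 0.241 for the two intervals.
With interference 0.20 (so coincidence = 0.80), expected double-crossover frequency = 0.230 × 0.241 × 0.80 = 0.04434.
Expected number = 0.04434 × 2000 = 88.69 ≈ 89.

89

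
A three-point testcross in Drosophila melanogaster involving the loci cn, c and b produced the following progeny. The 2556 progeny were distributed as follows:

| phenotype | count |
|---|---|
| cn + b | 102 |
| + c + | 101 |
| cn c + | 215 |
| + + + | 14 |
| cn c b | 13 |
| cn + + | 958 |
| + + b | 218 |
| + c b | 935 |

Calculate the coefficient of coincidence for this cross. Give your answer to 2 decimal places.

The two most frequent reciprocal classes, + c b and cn + +, are the parental types, so the F1 was + c b / cn + +.
The two rarest classes, cn c b and + + +, are the double crossovers. Comparing them with the parentals, only the cn allele has switched, so cn is the middle locus and the order is c – cn – b.
c–cn: (433 + 27)/2556 = 0.1800; cn–b: (203 + 27)/2556 = 0.0900.
Expected DCO frequency = 0.1800 × 0.0900 ≈ 0.01620; observed = 27/2556 ≈ 0.01056.
Coefficient of coincidence = 0.01056/0.01620 ≈ 0.65.

0.65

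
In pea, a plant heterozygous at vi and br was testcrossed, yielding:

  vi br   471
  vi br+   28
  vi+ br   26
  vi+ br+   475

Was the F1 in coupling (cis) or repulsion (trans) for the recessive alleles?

The two most frequent classes are vi+ br+ (475) and vi br (471); these are the parental (non-recombinant) types.
So the F1 carried vi+ br+ on one chromosome and vi br on the other — the recessive alleles are on the same chromosome (cis / coupling).

cis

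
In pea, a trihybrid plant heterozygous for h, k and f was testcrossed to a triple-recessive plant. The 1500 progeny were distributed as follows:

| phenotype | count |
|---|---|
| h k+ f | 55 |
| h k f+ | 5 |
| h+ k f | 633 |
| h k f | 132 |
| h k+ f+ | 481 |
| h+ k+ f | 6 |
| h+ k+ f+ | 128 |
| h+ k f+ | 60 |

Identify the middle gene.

The two most frequent reciprocal classes, h k+ f+ and h+ k f, are the parental types, so the F1 was h k+ f+ / h+ k f.
The two rarest classes, h k f+ and h+ k+ f, are the double crossovers. Comparing them with the parentals, only the k allele has switched, so k is the middle locus and the order is h – k – f.

k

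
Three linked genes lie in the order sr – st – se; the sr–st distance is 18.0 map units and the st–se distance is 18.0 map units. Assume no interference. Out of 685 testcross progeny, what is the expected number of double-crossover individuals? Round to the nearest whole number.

22

Map distances give recombination frequencies of 0.180 and 0.180 for the two intervals.
With no interference, expected double-crossover frequency = 0.180 × 0.180 = 0.03240.
Expected number = 0.03240 × 685 = 22.19 ≈ 22.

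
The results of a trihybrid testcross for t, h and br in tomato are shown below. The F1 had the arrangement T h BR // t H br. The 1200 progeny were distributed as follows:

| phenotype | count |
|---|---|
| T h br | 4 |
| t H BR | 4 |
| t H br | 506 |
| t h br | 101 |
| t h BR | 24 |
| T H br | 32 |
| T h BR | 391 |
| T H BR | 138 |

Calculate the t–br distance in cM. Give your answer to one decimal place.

The two rarest classes, T h br and t H BR, are the double crossovers. Comparing them with the parentals, only the br allele has switched, so br is the middle locus and the order is t – br – h.
Crossovers in the t–br interval produce the single-crossover classes t h BR and T H br (24 + 32 = 56) plus the double crossovers (8).
RF(t–br) = (56 + 8) / 1200 = 64/1200 = 0.0533 → 5.3 cM.

5.3 cM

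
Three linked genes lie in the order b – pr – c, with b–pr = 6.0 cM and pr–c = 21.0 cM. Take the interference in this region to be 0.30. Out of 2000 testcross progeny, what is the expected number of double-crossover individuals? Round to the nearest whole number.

18

Map distances give recombination frequencies of 0.060 and 0.210 for the two intervals.
With interference 0.30 (so coincidence = 0.70), expected double-crossover frequency = 0.060 × 0.210 × 0.70 = 0.00882.
Expected number = 0.00882 × 2000 = 17.64 ≈ 18.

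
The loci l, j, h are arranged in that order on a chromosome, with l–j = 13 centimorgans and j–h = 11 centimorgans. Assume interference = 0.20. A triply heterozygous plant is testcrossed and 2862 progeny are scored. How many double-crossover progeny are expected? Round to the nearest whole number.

Map distances give recombination frequencies of 0.130 and 0.110 for the two intervals.
With interference 0.20 (so coincidence = 0.80), expected double-crossover frequency = 0.130 × 0.110 × 0.80 = 0.01144.
Expected number = 0.01144 × 2862 = 32.74 ≈ 33.

33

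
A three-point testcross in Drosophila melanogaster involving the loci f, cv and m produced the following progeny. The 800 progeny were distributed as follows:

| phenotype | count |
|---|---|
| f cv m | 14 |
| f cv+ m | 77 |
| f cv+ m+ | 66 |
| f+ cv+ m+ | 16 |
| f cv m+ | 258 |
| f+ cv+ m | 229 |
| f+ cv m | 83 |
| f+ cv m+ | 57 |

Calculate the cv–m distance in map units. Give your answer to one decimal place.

The two most frequent reciprocal classes, f+ cv+ m and f cv m+, are the parental types, so the F1 was f+ cv+ m / f cv m+.
The two rarest classes, f+ cv+ m+ and f cv m, are the double crossovers. Comparing them with the parentals, only the m allele has switched, so m is the middle locus and the order is cv – m – f.
Crossovers in the cv–m interval produce the single-crossover classes f+ cv m and f cv+ m+ (83 + 66 = 149) plus the double crossovers (30).
RF(cv–m) = (149 + 30) / 800 = 179/800 = 0.2238 → 22.4 map units.

22.4 map units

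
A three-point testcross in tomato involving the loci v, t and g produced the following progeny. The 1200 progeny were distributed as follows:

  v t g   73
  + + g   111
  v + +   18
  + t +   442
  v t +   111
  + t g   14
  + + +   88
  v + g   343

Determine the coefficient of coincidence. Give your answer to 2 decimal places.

The two most frequent reciprocal classes, + t + and v + g, are the parental types, so the F1 was + t + / v + g.
The two rarest classes, + t g and v + +, are the double crossovers. Comparing them with the parentals, only the g allele has switched, so g is the middle locus and the order is v – g – t.
v–g: (222 + 32)/1200 = 0.2117; g–t: (161 + 32)/1200 = 0.1608.
Expected DCO frequency = 0.2117 × 0.1608 ≈ 0.03404; observed = 32/1200 ≈ 0.02667.
Coefficient of coincidence = 0.02667/0.03404 ≈ 0.78.

0.78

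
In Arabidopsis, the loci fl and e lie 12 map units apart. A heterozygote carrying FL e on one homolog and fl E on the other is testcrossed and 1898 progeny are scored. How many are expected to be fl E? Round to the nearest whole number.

835

A map distance of 12 map units corresponds to a recombination frequency of 0.120.
The F1 is FL e / fl E, so fl E is a parental gamete class with expected frequency (1 − r)/2 = 0.880/2 = 0.4400.
Expected number = 0.4400 × 1898 = 835.12 ≈ 835.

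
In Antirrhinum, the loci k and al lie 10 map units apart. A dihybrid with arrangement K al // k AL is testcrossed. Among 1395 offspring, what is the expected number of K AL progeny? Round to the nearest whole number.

70

A map distance of 10 map units corresponds to a recombination frequency of 0.100.
The F1 is K al / k AL, so K AL is a recombinant gamete class with expected frequency r/2 = 0.100/2 = 0.0500.
Expected number = 0.0500 × 1395 = 69.75 ≈ 70.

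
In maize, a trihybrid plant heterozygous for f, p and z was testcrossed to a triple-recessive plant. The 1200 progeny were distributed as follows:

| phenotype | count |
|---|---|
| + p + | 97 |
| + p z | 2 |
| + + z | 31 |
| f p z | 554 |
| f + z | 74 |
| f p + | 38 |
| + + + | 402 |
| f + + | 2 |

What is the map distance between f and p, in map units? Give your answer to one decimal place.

The two most frequent reciprocal classes, + + + and f p z, are the parental types, so the F1 was + + + / f p z.
The two rarest classes, f + + and + p z, are the double crossovers. Comparing them with the parentals, only the f allele has switched, so f is the middle locus and the order is z – f – p.
Crossovers in the f–p interval produce the single-crossover classes + p + and f + z (97 + 74 = 171) plus the double crossovers (4).
RF(f–p) = (171 + 4) / 1200 = 175/1200 = 0.1458 → 14.6 map units.

14.6 map units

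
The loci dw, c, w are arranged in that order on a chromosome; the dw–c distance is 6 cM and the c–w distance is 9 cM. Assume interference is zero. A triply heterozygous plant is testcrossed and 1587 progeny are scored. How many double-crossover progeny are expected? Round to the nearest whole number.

Map distances give recombination frequencies of 0.060 and 0.090 for the two intervals.
With no interference, expected double-crossover frequency = 0.060 × 0.090 = 0.00540.
Expected number = 0.00540 × 1587 = 8.57 ≈ 9.

9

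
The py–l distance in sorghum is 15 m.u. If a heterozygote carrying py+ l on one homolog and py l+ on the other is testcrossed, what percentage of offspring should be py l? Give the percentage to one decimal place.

7.5%

A map distance of 15 m.u. corresponds to a recombination frequency of 0.150.
The F1 is py+ l / py l+, so py l is a recombinant gamete class with expected frequency r/2 = 0.150/2 = 0.0750.
That is 0.0750 = 7.5% of the progeny.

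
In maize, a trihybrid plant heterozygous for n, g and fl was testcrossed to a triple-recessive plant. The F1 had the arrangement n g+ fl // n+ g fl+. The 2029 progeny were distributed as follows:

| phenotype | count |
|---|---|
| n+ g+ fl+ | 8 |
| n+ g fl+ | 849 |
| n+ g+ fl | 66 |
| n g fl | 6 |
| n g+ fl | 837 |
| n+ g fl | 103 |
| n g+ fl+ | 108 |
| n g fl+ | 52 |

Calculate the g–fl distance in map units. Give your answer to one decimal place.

11.1 map units

The two rarest classes, n g fl and n+ g+ fl+, are the double crossovers. Comparing them with the parentals, only the g allele has switched, so g is the middle locus and the order is n – g – fl.
Crossovers in the g–fl interval produce the single-crossover classes n g+ fl+ and n+ g fl (108 + 103 = 211) plus the double crossovers (14).
RF(g–fl) = (211 + 14) / 2029 = 225/2029 = 0.1109 → 11.1 map units.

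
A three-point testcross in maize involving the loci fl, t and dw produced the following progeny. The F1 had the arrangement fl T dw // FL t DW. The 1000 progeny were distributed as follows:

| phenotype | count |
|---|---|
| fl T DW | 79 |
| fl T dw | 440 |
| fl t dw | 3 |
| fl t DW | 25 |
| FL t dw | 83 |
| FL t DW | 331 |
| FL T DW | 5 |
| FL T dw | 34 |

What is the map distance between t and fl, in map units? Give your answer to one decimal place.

6.7 map units

The two rarest classes, fl t dw and FL T DW, are the double crossovers. Comparing them with the parentals, only the t allele has switched, so t is the middle locus and the order is fl – t – dw.
Crossovers in the fl–t interval produce the single-crossover classes FL T dw and fl t DW (34 + 25 = 59) plus the double crossovers (8).
RF(fl–t) = (59 + 8) / 1000 = 67/1000 = 0.0670 → 6.7 map units.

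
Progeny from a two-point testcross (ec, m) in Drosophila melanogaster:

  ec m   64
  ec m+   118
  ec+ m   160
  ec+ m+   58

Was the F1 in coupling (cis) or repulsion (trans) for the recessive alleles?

trans

The two most frequent classes are ec+ m (160) and ec m+ (118); these are the parental (non-recombinant) types.
So the F1 carried ec+ m on one chromosome and ec m+ on the other — the recessive alleles are on opposite chromosomes (trans / repulsion).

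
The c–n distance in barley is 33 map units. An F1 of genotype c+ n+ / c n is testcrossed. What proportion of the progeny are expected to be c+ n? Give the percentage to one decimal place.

A map distance of 33 map units corresponds to a recombination frequency of 0.330.
The F1 is c+ n+ / c n, so c+ n is a recombinant gamete class with expected frequency r/2 = 0.330/2 = 0.1650.
That is 0.1650 = 16.5% of the progeny.

16.5%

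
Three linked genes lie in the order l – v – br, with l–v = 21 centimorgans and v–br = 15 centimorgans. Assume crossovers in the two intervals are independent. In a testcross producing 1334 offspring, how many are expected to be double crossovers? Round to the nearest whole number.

Map distances give recombination frequencies of 0.210 and 0.150 for the two intervals.
With no interference, expected double-crossover frequency = 0.210 × 0.150 = 0.03150.
Expected number = 0.03150 × 1334 = 42.02 ≈ 42.

42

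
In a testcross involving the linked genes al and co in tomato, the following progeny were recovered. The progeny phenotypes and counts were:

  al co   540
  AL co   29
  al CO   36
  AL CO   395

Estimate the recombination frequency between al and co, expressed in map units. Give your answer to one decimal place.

The two most frequent classes, AL CO (395) and al co (540), are the parental types, so the F1 was AL CO / al co.
The recombinant classes are AL co and al CO: 29 + 36 = 65.
Recombination frequency = 65/1000 = 0.0650 ≈ 6.5%, i.e. 6.5 map units.

6.5 map units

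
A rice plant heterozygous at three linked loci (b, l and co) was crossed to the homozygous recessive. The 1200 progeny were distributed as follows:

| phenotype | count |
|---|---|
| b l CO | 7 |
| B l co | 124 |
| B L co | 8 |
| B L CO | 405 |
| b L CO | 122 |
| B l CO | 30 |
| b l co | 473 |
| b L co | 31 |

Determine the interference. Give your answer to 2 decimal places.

0.09

The two most frequent reciprocal classes, b l co and B L CO, are the parental types, so the F1 was b l co / B L CO.
The two rarest classes, b l CO and B L co, are the double crossovers. Comparing them with the parentals, only the co allele has switched, so co is the middle locus and the order is l – co – b.
l–co: (61 + 15)/1200 = 0.0633; co–b: (246 + 15)/1200 = 0.2175.
Expected DCO frequency = 0.0633 × 0.2175 ≈ 0.01377; observed = 15/1200 ≈ 0.01250.
Coefficient of coincidence = 0.01250/0.01377 ≈ 0.91; interference = 1 − 0.91 = 0.09.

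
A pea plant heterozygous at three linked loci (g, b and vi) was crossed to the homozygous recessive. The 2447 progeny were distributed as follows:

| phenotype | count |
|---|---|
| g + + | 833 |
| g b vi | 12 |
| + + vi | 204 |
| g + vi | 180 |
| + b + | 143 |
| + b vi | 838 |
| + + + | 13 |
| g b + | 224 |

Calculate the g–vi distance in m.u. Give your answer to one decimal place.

14.2 m.u.

The two most frequent reciprocal classes, g + + and + b vi, are the parental types, so the F1 was g + + / + b vi.
The two rarest classes, + + + and g b vi, are the double crossovers. Comparing them with the parentals, only the g allele has switched, so g is the middle locus and the order is b – g – vi.
Crossovers in the g–vi interval produce the single-crossover classes g + vi and + b + (180 + 143 = 323) plus the double crossovers (25).
RF(g–vi) = (323 + 25) / 2447 = 348/2447 = 0.1422 → 14.2 m.u.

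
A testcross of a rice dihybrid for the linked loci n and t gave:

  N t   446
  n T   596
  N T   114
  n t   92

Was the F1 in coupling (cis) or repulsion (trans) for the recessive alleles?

trans

The two most frequent classes are N t (446) and n T (596); these are the parental (non-recombinant) types.
So the F1 carried N t on one chromosome and n T on the other — the recessive alleles are on opposite chromosomes (trans / repulsion).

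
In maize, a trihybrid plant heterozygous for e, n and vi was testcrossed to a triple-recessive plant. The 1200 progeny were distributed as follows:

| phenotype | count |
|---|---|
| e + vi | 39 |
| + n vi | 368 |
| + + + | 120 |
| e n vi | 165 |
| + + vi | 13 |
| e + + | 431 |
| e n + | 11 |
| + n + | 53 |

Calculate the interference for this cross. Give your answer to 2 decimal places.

The two most frequent reciprocal classes, e + + and + n vi, are the parental types, so the F1 was e + + / + n vi.
The two rarest classes, e n + and + + vi, are the double crossovers. Comparing them with the parentals, only the n allele has switched, so n is the middle locus and the order is vi – n – e.
vi–n: (92 + 24)/1200 = 0.0967; n–e: (285 + 24)/1200 = 0.2575.
Expected DCO frequency = 0.0967 × 0.2575 ≈ 0.02490; observed = 24/1200 ≈ 0.02000.
Coefficient of coincidence = 0.02000/0.02490 ≈ 0.80; interference = 1 − 0.80 = 0.20.

0.20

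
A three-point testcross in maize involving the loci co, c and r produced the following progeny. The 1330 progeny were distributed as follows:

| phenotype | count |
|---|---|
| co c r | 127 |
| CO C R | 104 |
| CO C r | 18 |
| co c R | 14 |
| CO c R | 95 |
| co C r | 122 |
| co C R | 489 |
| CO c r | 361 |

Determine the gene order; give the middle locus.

The two most frequent reciprocal classes, CO c r and co C R, are the parental types, so the F1 was CO c r / co C R.
The two rarest classes, CO C r and co c R, are the double crossovers. Comparing them with the parentals, only the c allele has switched, so c is the middle locus and the order is r – c – co.

c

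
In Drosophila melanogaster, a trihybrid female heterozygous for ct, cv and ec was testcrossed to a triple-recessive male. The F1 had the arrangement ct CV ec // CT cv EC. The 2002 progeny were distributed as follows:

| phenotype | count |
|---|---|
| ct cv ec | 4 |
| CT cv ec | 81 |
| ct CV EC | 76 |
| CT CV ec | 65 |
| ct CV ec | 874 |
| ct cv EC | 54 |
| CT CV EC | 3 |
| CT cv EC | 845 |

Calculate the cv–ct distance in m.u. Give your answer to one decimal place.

The two rarest classes, ct cv ec and CT CV EC, are the double crossovers. Comparing them with the parentals, only the cv allele has switched, so cv is the middle locus and the order is ct – cv – ec.
Crossovers in the ct–cv interval produce the single-crossover classes CT CV ec and ct cv EC (65 + 54 = 119) plus the double crossovers (7).
RF(ct–cv) = (119 + 7) / 2002 = 126/2002 = 0.0629 → 6.3 m.u.

6.3 m.u.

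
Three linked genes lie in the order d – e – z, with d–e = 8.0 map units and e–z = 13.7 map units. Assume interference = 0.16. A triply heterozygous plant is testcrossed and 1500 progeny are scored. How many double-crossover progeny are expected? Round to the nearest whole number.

14

Map distances give recombination frequencies of 0.080 and 0.137 for the two intervals.
With interference 0.16 (so coincidence = 0.84), expected double-crossover frequency = 0.080 × 0.137 × 0.84 = 0.00921.
Expected number = 0.00921 × 1500 = 13.81 ≈ 14.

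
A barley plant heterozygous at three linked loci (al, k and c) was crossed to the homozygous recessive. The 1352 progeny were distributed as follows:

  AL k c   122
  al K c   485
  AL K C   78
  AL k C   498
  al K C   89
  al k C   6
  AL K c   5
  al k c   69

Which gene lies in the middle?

al

The two most frequent reciprocal classes, AL k C and al K c, are the parental types, so the F1 was AL k C / al K c.
The two rarest classes, al k C and AL K c, are the double crossovers. Comparing them with the parentals, only the al allele has switched, so al is the middle locus and the order is c – al – k.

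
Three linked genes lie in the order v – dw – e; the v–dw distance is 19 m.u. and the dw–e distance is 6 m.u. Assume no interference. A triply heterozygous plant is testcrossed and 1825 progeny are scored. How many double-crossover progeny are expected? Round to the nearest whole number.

Map distances give recombination frequencies of 0.190 and 0.060 for the two intervals.
With no interference, expected double-crossover frequency = 0.190 × 0.060 = 0.01140.
Expected number = 0.01140 × 1825 = 20.80 ≈ 21.

21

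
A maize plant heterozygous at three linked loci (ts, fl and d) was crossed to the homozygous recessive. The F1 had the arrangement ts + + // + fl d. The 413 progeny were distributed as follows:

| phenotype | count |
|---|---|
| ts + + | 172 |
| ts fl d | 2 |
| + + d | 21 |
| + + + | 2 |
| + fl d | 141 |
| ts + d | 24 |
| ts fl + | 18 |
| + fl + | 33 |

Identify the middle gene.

The two rarest classes, + + + and ts fl d, are the double crossovers. Comparing them with the parentals, only the ts allele has switched, so ts is the middle locus and the order is d – ts – fl.

ts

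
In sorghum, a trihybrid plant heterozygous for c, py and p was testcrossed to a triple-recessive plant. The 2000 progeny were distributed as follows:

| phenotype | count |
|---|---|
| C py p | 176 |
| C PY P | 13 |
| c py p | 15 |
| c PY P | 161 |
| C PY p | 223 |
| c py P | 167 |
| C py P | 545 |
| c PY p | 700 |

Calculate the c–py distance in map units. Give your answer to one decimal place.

20.9 map units

The two most frequent reciprocal classes, c PY p and C py P, are the parental types, so the F1 was c PY p / C py P.
The two rarest classes, c py p and C PY P, are the double crossovers. Comparing them with the parentals, only the py allele has switched, so py is the middle locus and the order is p – py – c.
Crossovers in the py–c interval produce the single-crossover classes C PY p and c py P (223 + 167 = 390) plus the double crossovers (28).
RF(py–c) = (390 + 28) / 2000 = 418/2000 = 0.2090 → 20.9 map units.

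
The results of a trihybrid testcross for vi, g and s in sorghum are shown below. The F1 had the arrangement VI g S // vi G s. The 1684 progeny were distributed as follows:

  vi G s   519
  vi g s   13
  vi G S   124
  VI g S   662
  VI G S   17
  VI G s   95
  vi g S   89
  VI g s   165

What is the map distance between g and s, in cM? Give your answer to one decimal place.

18.9 cM

The two rarest classes, VI G S and vi g s, are the double crossovers. Comparing them with the parentals, only the g allele has switched, so g is the middle locus and the order is s – g – vi.
Crossovers in the s–g interval produce the single-crossover classes VI g s and vi G S (165 + 124 = 289) plus the double crossovers (30).
RF(s–g) = (289 + 30) / 1684 = 319/1684 = 0.1894 → 18.9 cM.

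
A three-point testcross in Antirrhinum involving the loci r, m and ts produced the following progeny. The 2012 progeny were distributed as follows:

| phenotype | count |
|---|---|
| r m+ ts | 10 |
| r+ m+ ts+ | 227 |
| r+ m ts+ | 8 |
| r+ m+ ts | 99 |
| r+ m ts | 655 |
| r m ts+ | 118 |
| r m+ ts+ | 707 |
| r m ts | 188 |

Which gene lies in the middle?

The two most frequent reciprocal classes, r m+ ts+ and r+ m ts, are the parental types, so the F1 was r m+ ts+ / r+ m ts.
The two rarest classes, r m+ ts and r+ m ts+, are the double crossovers. Comparing them with the parentals, only the ts allele has switched, so ts is the middle locus and the order is m – ts – r.

ts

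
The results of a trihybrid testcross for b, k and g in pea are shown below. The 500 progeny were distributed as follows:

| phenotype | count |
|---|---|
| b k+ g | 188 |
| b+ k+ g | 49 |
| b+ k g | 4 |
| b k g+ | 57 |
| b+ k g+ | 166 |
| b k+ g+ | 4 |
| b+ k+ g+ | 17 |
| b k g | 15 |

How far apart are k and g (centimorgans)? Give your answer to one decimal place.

8.0 centimorgans

The two most frequent reciprocal classes, b+ k g+ and b k+ g, are the parental types, so the F1 was b+ k g+ / b k+ g.
The two rarest classes, b+ k g and b k+ g+, are the double crossovers. Comparing them with the parentals, only the g allele has switched, so g is the middle locus and the order is b – g – k.
Crossovers in the g–k interval produce the single-crossover classes b+ k+ g+ and b k g (17 + 15 = 32) plus the double crossovers (8).
RF(g–k) = (32 + 8) / 500 = 40/500 = 0.0800 → 8.0 centimorgans.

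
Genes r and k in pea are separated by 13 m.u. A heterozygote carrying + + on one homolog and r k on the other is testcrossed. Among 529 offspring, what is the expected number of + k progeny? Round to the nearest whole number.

A map distance of 13 m.u. corresponds to a recombination frequency of 0.130.
The F1 is + + / r k, so + k is a recombinant gamete class with expected frequency r/2 = 0.130/2 = 0.0650.
Expected number = 0.0650 × 529 = 34.38 ≈ 34.

34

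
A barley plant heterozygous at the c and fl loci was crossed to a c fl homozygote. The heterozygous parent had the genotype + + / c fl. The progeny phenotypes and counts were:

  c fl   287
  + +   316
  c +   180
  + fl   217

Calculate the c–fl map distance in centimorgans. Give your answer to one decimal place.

39.7 centimorgans

The recombinant classes are + fl and c +: 217 + 180 = 397.
Recombination frequency = 397/1000 = 0.3970 ≈ 39.7%, i.e. 39.7 centimorgans.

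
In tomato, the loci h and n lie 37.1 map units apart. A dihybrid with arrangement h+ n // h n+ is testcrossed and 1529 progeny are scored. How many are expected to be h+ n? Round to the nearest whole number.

A map distance of 37.1 map units corresponds to a recombination frequency of 0.371.
The F1 is h+ n / h n+, so h+ n is a parental gamete class with expected frequency (1 − r)/2 = 0.629/2 = 0.3145.
Expected number = 0.3145 × 1529 = 480.87 ≈ 481.

481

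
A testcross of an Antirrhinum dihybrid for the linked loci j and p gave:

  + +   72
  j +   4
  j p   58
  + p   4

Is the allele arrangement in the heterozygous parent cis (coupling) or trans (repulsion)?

cis

The two most frequent classes are + + (72) and j p (58); these are the parental (non-recombinant) types.
So the F1 carried + + on one chromosome and j p on the other — the recessive alleles are on the same chromosome (cis / coupling).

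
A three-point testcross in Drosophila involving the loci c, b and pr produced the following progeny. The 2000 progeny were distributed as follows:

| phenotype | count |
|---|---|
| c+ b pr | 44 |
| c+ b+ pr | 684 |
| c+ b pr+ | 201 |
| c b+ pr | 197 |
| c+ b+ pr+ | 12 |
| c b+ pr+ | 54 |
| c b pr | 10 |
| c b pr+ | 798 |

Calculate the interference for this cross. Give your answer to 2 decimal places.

The two most frequent reciprocal classes, c b pr+ and c+ b+ pr, are the parental types, so the F1 was c b pr+ / c+ b+ pr.
The two rarest classes, c b pr and c+ b+ pr+, are the double crossovers. Comparing them with the parentals, only the pr allele has switched, so pr is the middle locus and the order is b – pr – c.
b–pr: (98 + 22)/2000 = 0.0600; pr–c: (398 + 22)/2000 = 0.2100.
Expected DCO frequency = 0.0600 × 0.2100 ≈ 0.01260; observed = 22/2000 ≈ 0.01100.
Coefficient of coincidence = 0.01100/0.01260 ≈ 0.87; interference = 1 − 0.87 = 0.13.

0.13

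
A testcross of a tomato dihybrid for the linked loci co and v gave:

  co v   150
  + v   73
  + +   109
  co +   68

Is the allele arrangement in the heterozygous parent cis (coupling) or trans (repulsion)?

The two most frequent classes are + + (109) and co v (150); these are the parental (non-recombinant) types.
So the F1 carried + + on one chromosome and co v on the other — the recessive alleles are on the same chromosome (cis / coupling).

cis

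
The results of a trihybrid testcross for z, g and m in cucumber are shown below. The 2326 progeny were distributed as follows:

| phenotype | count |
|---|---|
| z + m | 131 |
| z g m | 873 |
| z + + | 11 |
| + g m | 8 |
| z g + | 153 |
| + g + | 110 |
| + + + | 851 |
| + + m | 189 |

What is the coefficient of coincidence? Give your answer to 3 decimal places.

0.471

The two most frequent reciprocal classes, + + + and z g m, are the parental types, so the F1 was + + + / z g m.
The two rarest classes, z + + and + g m, are the double crossovers. Comparing them with the parentals, only the z allele has switched, so z is the middle locus and the order is g – z – m.
g–z: (241 + 19)/2326 = 0.1118; z–m: (342 + 19)/2326 = 0.1552.
Expected DCO frequency = 0.1118 × 0.1552 ≈ 0.01735; observed = 19/2326 ≈ 0.00817.
Coefficient of coincidence = 0.00817/0.01735 ≈ 0.471.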